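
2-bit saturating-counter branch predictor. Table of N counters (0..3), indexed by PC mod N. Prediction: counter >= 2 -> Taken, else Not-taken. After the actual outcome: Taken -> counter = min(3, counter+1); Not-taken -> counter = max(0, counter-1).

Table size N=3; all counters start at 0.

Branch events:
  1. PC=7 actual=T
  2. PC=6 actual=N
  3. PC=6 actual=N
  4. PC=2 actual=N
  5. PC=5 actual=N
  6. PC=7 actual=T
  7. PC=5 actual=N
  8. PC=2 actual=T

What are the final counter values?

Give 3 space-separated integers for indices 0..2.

Ev 1: PC=7 idx=1 pred=N actual=T -> ctr[1]=1
Ev 2: PC=6 idx=0 pred=N actual=N -> ctr[0]=0
Ev 3: PC=6 idx=0 pred=N actual=N -> ctr[0]=0
Ev 4: PC=2 idx=2 pred=N actual=N -> ctr[2]=0
Ev 5: PC=5 idx=2 pred=N actual=N -> ctr[2]=0
Ev 6: PC=7 idx=1 pred=N actual=T -> ctr[1]=2
Ev 7: PC=5 idx=2 pred=N actual=N -> ctr[2]=0
Ev 8: PC=2 idx=2 pred=N actual=T -> ctr[2]=1

Answer: 0 2 1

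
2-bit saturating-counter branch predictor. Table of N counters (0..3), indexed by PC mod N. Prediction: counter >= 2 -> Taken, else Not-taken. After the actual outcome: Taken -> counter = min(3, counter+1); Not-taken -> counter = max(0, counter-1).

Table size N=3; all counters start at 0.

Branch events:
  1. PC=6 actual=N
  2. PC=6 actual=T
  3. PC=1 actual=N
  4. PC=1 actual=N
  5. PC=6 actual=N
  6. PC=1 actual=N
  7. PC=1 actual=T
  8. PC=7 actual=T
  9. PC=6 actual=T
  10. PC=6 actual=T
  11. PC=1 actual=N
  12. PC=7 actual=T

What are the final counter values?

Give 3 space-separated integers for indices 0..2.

Ev 1: PC=6 idx=0 pred=N actual=N -> ctr[0]=0
Ev 2: PC=6 idx=0 pred=N actual=T -> ctr[0]=1
Ev 3: PC=1 idx=1 pred=N actual=N -> ctr[1]=0
Ev 4: PC=1 idx=1 pred=N actual=N -> ctr[1]=0
Ev 5: PC=6 idx=0 pred=N actual=N -> ctr[0]=0
Ev 6: PC=1 idx=1 pred=N actual=N -> ctr[1]=0
Ev 7: PC=1 idx=1 pred=N actual=T -> ctr[1]=1
Ev 8: PC=7 idx=1 pred=N actual=T -> ctr[1]=2
Ev 9: PC=6 idx=0 pred=N actual=T -> ctr[0]=1
Ev 10: PC=6 idx=0 pred=N actual=T -> ctr[0]=2
Ev 11: PC=1 idx=1 pred=T actual=N -> ctr[1]=1
Ev 12: PC=7 idx=1 pred=N actual=T -> ctr[1]=2

Answer: 2 2 0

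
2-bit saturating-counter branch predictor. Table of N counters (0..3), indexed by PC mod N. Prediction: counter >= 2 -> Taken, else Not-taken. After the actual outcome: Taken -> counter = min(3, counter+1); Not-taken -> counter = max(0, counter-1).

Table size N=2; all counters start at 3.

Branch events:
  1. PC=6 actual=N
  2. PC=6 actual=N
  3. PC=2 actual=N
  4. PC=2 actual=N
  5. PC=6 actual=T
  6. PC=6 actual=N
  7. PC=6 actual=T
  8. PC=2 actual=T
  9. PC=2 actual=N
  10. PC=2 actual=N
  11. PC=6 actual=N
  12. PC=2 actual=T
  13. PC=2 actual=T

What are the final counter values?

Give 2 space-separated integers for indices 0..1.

Ev 1: PC=6 idx=0 pred=T actual=N -> ctr[0]=2
Ev 2: PC=6 idx=0 pred=T actual=N -> ctr[0]=1
Ev 3: PC=2 idx=0 pred=N actual=N -> ctr[0]=0
Ev 4: PC=2 idx=0 pred=N actual=N -> ctr[0]=0
Ev 5: PC=6 idx=0 pred=N actual=T -> ctr[0]=1
Ev 6: PC=6 idx=0 pred=N actual=N -> ctr[0]=0
Ev 7: PC=6 idx=0 pred=N actual=T -> ctr[0]=1
Ev 8: PC=2 idx=0 pred=N actual=T -> ctr[0]=2
Ev 9: PC=2 idx=0 pred=T actual=N -> ctr[0]=1
Ev 10: PC=2 idx=0 pred=N actual=N -> ctr[0]=0
Ev 11: PC=6 idx=0 pred=N actual=N -> ctr[0]=0
Ev 12: PC=2 idx=0 pred=N actual=T -> ctr[0]=1
Ev 13: PC=2 idx=0 pred=N actual=T -> ctr[0]=2

Answer: 2 3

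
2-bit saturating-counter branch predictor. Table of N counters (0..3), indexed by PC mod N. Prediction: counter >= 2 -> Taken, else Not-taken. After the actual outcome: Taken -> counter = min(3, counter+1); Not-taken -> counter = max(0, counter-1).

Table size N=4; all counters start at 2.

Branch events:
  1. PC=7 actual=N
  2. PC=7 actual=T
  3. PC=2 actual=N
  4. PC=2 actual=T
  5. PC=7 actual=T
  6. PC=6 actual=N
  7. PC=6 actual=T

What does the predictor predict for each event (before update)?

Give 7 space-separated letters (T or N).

Ev 1: PC=7 idx=3 pred=T actual=N -> ctr[3]=1
Ev 2: PC=7 idx=3 pred=N actual=T -> ctr[3]=2
Ev 3: PC=2 idx=2 pred=T actual=N -> ctr[2]=1
Ev 4: PC=2 idx=2 pred=N actual=T -> ctr[2]=2
Ev 5: PC=7 idx=3 pred=T actual=T -> ctr[3]=3
Ev 6: PC=6 idx=2 pred=T actual=N -> ctr[2]=1
Ev 7: PC=6 idx=2 pred=N actual=T -> ctr[2]=2

Answer: T N T N T T N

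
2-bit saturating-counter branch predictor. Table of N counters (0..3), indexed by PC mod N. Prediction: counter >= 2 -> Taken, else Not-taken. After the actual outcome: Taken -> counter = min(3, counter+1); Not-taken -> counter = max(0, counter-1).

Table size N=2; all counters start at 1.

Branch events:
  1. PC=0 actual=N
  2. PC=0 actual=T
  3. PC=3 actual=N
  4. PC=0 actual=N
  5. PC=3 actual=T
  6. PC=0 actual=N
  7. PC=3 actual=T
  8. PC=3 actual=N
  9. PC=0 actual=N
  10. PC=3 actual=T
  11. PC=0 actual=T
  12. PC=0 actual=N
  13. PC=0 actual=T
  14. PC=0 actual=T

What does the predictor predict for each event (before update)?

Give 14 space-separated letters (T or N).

Ev 1: PC=0 idx=0 pred=N actual=N -> ctr[0]=0
Ev 2: PC=0 idx=0 pred=N actual=T -> ctr[0]=1
Ev 3: PC=3 idx=1 pred=N actual=N -> ctr[1]=0
Ev 4: PC=0 idx=0 pred=N actual=N -> ctr[0]=0
Ev 5: PC=3 idx=1 pred=N actual=T -> ctr[1]=1
Ev 6: PC=0 idx=0 pred=N actual=N -> ctr[0]=0
Ev 7: PC=3 idx=1 pred=N actual=T -> ctr[1]=2
Ev 8: PC=3 idx=1 pred=T actual=N -> ctr[1]=1
Ev 9: PC=0 idx=0 pred=N actual=N -> ctr[0]=0
Ev 10: PC=3 idx=1 pred=N actual=T -> ctr[1]=2
Ev 11: PC=0 idx=0 pred=N actual=T -> ctr[0]=1
Ev 12: PC=0 idx=0 pred=N actual=N -> ctr[0]=0
Ev 13: PC=0 idx=0 pred=N actual=T -> ctr[0]=1
Ev 14: PC=0 idx=0 pred=N actual=T -> ctr[0]=2

Answer: N N N N N N N T N N N N N N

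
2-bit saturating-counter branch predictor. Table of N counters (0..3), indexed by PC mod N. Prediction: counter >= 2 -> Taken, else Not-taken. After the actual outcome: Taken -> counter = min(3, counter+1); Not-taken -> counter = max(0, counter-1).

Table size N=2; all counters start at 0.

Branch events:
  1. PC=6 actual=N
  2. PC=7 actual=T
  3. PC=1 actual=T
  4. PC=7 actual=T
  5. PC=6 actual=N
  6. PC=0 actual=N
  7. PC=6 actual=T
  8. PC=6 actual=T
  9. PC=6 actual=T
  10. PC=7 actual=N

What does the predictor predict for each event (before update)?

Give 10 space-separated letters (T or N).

Answer: N N N T N N N N T T

Derivation:
Ev 1: PC=6 idx=0 pred=N actual=N -> ctr[0]=0
Ev 2: PC=7 idx=1 pred=N actual=T -> ctr[1]=1
Ev 3: PC=1 idx=1 pred=N actual=T -> ctr[1]=2
Ev 4: PC=7 idx=1 pred=T actual=T -> ctr[1]=3
Ev 5: PC=6 idx=0 pred=N actual=N -> ctr[0]=0
Ev 6: PC=0 idx=0 pred=N actual=N -> ctr[0]=0
Ev 7: PC=6 idx=0 pred=N actual=T -> ctr[0]=1
Ev 8: PC=6 idx=0 pred=N actual=T -> ctr[0]=2
Ev 9: PC=6 idx=0 pred=T actual=T -> ctr[0]=3
Ev 10: PC=7 idx=1 pred=T actual=N -> ctr[1]=2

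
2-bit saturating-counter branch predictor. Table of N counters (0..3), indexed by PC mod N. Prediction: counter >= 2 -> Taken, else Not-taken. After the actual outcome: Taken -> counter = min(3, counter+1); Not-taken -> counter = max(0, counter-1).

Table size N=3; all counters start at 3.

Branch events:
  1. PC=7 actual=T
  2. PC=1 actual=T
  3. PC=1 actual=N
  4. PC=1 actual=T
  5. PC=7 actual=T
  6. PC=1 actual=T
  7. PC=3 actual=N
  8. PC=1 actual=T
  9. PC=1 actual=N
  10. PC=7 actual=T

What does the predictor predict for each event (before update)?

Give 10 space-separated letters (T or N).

Answer: T T T T T T T T T T

Derivation:
Ev 1: PC=7 idx=1 pred=T actual=T -> ctr[1]=3
Ev 2: PC=1 idx=1 pred=T actual=T -> ctr[1]=3
Ev 3: PC=1 idx=1 pred=T actual=N -> ctr[1]=2
Ev 4: PC=1 idx=1 pred=T actual=T -> ctr[1]=3
Ev 5: PC=7 idx=1 pred=T actual=T -> ctr[1]=3
Ev 6: PC=1 idx=1 pred=T actual=T -> ctr[1]=3
Ev 7: PC=3 idx=0 pred=T actual=N -> ctr[0]=2
Ev 8: PC=1 idx=1 pred=T actual=T -> ctr[1]=3
Ev 9: PC=1 idx=1 pred=T actual=N -> ctr[1]=2
Ev 10: PC=7 idx=1 pred=T actual=T -> ctr[1]=3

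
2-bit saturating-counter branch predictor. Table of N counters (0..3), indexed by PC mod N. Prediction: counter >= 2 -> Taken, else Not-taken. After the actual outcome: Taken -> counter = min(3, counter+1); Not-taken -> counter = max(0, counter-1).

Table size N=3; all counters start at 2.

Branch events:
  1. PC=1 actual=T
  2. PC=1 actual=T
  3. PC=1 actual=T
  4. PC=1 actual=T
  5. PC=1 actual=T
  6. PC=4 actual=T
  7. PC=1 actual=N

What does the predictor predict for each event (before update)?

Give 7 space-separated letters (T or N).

Ev 1: PC=1 idx=1 pred=T actual=T -> ctr[1]=3
Ev 2: PC=1 idx=1 pred=T actual=T -> ctr[1]=3
Ev 3: PC=1 idx=1 pred=T actual=T -> ctr[1]=3
Ev 4: PC=1 idx=1 pred=T actual=T -> ctr[1]=3
Ev 5: PC=1 idx=1 pred=T actual=T -> ctr[1]=3
Ev 6: PC=4 idx=1 pred=T actual=T -> ctr[1]=3
Ev 7: PC=1 idx=1 pred=T actual=N -> ctr[1]=2

Answer: T T T T T T T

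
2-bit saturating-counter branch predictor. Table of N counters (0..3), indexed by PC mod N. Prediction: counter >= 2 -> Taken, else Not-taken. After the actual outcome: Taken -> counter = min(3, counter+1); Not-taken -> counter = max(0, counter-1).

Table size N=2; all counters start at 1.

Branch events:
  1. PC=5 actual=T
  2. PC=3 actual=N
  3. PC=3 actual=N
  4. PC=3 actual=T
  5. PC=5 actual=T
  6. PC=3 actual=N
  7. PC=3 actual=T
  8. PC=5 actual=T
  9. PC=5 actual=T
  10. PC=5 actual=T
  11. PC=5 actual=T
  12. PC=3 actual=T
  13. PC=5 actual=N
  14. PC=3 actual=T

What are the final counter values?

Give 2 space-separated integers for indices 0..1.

Ev 1: PC=5 idx=1 pred=N actual=T -> ctr[1]=2
Ev 2: PC=3 idx=1 pred=T actual=N -> ctr[1]=1
Ev 3: PC=3 idx=1 pred=N actual=N -> ctr[1]=0
Ev 4: PC=3 idx=1 pred=N actual=T -> ctr[1]=1
Ev 5: PC=5 idx=1 pred=N actual=T -> ctr[1]=2
Ev 6: PC=3 idx=1 pred=T actual=N -> ctr[1]=1
Ev 7: PC=3 idx=1 pred=N actual=T -> ctr[1]=2
Ev 8: PC=5 idx=1 pred=T actual=T -> ctr[1]=3
Ev 9: PC=5 idx=1 pred=T actual=T -> ctr[1]=3
Ev 10: PC=5 idx=1 pred=T actual=T -> ctr[1]=3
Ev 11: PC=5 idx=1 pred=T actual=T -> ctr[1]=3
Ev 12: PC=3 idx=1 pred=T actual=T -> ctr[1]=3
Ev 13: PC=5 idx=1 pred=T actual=N -> ctr[1]=2
Ev 14: PC=3 idx=1 pred=T actual=T -> ctr[1]=3

Answer: 1 3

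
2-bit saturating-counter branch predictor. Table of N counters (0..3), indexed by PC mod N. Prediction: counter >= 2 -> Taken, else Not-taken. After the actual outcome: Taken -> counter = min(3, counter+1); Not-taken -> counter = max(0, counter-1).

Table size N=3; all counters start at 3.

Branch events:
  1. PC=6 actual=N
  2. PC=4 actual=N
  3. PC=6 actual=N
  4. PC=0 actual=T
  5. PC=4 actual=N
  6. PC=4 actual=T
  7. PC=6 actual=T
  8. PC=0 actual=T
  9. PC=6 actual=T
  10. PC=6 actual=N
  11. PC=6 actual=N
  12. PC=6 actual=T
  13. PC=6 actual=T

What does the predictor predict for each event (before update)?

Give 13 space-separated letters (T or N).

Ev 1: PC=6 idx=0 pred=T actual=N -> ctr[0]=2
Ev 2: PC=4 idx=1 pred=T actual=N -> ctr[1]=2
Ev 3: PC=6 idx=0 pred=T actual=N -> ctr[0]=1
Ev 4: PC=0 idx=0 pred=N actual=T -> ctr[0]=2
Ev 5: PC=4 idx=1 pred=T actual=N -> ctr[1]=1
Ev 6: PC=4 idx=1 pred=N actual=T -> ctr[1]=2
Ev 7: PC=6 idx=0 pred=T actual=T -> ctr[0]=3
Ev 8: PC=0 idx=0 pred=T actual=T -> ctr[0]=3
Ev 9: PC=6 idx=0 pred=T actual=T -> ctr[0]=3
Ev 10: PC=6 idx=0 pred=T actual=N -> ctr[0]=2
Ev 11: PC=6 idx=0 pred=T actual=N -> ctr[0]=1
Ev 12: PC=6 idx=0 pred=N actual=T -> ctr[0]=2
Ev 13: PC=6 idx=0 pred=T actual=T -> ctr[0]=3

Answer: T T T N T N T T T T T N T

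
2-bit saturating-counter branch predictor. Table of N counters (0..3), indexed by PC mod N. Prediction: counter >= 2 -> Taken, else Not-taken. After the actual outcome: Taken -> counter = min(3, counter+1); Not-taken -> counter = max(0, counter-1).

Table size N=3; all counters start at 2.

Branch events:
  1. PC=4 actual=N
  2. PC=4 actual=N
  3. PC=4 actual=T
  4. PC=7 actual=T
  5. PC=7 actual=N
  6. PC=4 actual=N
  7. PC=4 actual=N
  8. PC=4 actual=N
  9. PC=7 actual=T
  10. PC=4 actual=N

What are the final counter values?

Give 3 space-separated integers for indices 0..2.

Ev 1: PC=4 idx=1 pred=T actual=N -> ctr[1]=1
Ev 2: PC=4 idx=1 pred=N actual=N -> ctr[1]=0
Ev 3: PC=4 idx=1 pred=N actual=T -> ctr[1]=1
Ev 4: PC=7 idx=1 pred=N actual=T -> ctr[1]=2
Ev 5: PC=7 idx=1 pred=T actual=N -> ctr[1]=1
Ev 6: PC=4 idx=1 pred=N actual=N -> ctr[1]=0
Ev 7: PC=4 idx=1 pred=N actual=N -> ctr[1]=0
Ev 8: PC=4 idx=1 pred=N actual=N -> ctr[1]=0
Ev 9: PC=7 idx=1 pred=N actual=T -> ctr[1]=1
Ev 10: PC=4 idx=1 pred=N actual=N -> ctr[1]=0

Answer: 2 0 2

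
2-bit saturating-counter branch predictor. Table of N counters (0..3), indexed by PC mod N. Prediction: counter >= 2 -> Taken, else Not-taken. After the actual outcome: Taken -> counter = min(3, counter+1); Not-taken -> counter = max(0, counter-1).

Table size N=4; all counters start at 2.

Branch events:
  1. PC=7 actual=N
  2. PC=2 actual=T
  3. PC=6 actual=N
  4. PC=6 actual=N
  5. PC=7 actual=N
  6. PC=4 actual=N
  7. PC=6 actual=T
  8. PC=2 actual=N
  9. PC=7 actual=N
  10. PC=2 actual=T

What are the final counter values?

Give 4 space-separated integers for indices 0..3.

Ev 1: PC=7 idx=3 pred=T actual=N -> ctr[3]=1
Ev 2: PC=2 idx=2 pred=T actual=T -> ctr[2]=3
Ev 3: PC=6 idx=2 pred=T actual=N -> ctr[2]=2
Ev 4: PC=6 idx=2 pred=T actual=N -> ctr[2]=1
Ev 5: PC=7 idx=3 pred=N actual=N -> ctr[3]=0
Ev 6: PC=4 idx=0 pred=T actual=N -> ctr[0]=1
Ev 7: PC=6 idx=2 pred=N actual=T -> ctr[2]=2
Ev 8: PC=2 idx=2 pred=T actual=N -> ctr[2]=1
Ev 9: PC=7 idx=3 pred=N actual=N -> ctr[3]=0
Ev 10: PC=2 idx=2 pred=N actual=T -> ctr[2]=2

Answer: 1 2 2 0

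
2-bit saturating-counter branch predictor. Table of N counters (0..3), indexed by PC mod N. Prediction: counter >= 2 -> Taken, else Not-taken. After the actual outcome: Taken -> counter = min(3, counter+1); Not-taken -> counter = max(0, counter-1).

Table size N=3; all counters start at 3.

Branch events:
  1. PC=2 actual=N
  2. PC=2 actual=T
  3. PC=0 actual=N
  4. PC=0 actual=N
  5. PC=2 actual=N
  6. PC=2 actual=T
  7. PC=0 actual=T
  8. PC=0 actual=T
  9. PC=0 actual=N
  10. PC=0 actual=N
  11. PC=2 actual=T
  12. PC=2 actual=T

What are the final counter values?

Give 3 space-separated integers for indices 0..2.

Answer: 1 3 3

Derivation:
Ev 1: PC=2 idx=2 pred=T actual=N -> ctr[2]=2
Ev 2: PC=2 idx=2 pred=T actual=T -> ctr[2]=3
Ev 3: PC=0 idx=0 pred=T actual=N -> ctr[0]=2
Ev 4: PC=0 idx=0 pred=T actual=N -> ctr[0]=1
Ev 5: PC=2 idx=2 pred=T actual=N -> ctr[2]=2
Ev 6: PC=2 idx=2 pred=T actual=T -> ctr[2]=3
Ev 7: PC=0 idx=0 pred=N actual=T -> ctr[0]=2
Ev 8: PC=0 idx=0 pred=T actual=T -> ctr[0]=3
Ev 9: PC=0 idx=0 pred=T actual=N -> ctr[0]=2
Ev 10: PC=0 idx=0 pred=T actual=N -> ctr[0]=1
Ev 11: PC=2 idx=2 pred=T actual=T -> ctr[2]=3
Ev 12: PC=2 idx=2 pred=T actual=T -> ctr[2]=3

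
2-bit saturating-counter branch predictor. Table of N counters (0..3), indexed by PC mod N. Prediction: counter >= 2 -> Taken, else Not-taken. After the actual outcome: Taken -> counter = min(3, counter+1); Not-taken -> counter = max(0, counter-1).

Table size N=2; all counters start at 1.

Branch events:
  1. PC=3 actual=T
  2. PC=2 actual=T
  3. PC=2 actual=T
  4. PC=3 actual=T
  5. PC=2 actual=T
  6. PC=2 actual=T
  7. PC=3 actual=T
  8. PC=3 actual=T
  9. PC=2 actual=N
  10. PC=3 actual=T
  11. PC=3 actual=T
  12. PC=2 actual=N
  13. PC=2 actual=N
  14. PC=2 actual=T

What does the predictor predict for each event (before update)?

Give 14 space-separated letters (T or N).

Answer: N N T T T T T T T T T T N N

Derivation:
Ev 1: PC=3 idx=1 pred=N actual=T -> ctr[1]=2
Ev 2: PC=2 idx=0 pred=N actual=T -> ctr[0]=2
Ev 3: PC=2 idx=0 pred=T actual=T -> ctr[0]=3
Ev 4: PC=3 idx=1 pred=T actual=T -> ctr[1]=3
Ev 5: PC=2 idx=0 pred=T actual=T -> ctr[0]=3
Ev 6: PC=2 idx=0 pred=T actual=T -> ctr[0]=3
Ev 7: PC=3 idx=1 pred=T actual=T -> ctr[1]=3
Ev 8: PC=3 idx=1 pred=T actual=T -> ctr[1]=3
Ev 9: PC=2 idx=0 pred=T actual=N -> ctr[0]=2
Ev 10: PC=3 idx=1 pred=T actual=T -> ctr[1]=3
Ev 11: PC=3 idx=1 pred=T actual=T -> ctr[1]=3
Ev 12: PC=2 idx=0 pred=T actual=N -> ctr[0]=1
Ev 13: PC=2 idx=0 pred=N actual=N -> ctr[0]=0
Ev 14: PC=2 idx=0 pred=N actual=T -> ctr[0]=1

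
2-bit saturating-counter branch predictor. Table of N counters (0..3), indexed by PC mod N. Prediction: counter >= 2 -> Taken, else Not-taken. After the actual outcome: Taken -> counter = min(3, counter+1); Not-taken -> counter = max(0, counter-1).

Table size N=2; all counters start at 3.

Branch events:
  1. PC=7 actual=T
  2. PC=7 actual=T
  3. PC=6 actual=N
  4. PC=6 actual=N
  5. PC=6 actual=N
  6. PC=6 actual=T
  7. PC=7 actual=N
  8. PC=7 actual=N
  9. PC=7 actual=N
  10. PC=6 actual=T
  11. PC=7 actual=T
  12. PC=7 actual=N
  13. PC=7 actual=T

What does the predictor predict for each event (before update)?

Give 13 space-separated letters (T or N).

Answer: T T T T N N T T N N N N N

Derivation:
Ev 1: PC=7 idx=1 pred=T actual=T -> ctr[1]=3
Ev 2: PC=7 idx=1 pred=T actual=T -> ctr[1]=3
Ev 3: PC=6 idx=0 pred=T actual=N -> ctr[0]=2
Ev 4: PC=6 idx=0 pred=T actual=N -> ctr[0]=1
Ev 5: PC=6 idx=0 pred=N actual=N -> ctr[0]=0
Ev 6: PC=6 idx=0 pred=N actual=T -> ctr[0]=1
Ev 7: PC=7 idx=1 pred=T actual=N -> ctr[1]=2
Ev 8: PC=7 idx=1 pred=T actual=N -> ctr[1]=1
Ev 9: PC=7 idx=1 pred=N actual=N -> ctr[1]=0
Ev 10: PC=6 idx=0 pred=N actual=T -> ctr[0]=2
Ev 11: PC=7 idx=1 pred=N actual=T -> ctr[1]=1
Ev 12: PC=7 idx=1 pred=N actual=N -> ctr[1]=0
Ev 13: PC=7 idx=1 pred=N actual=T -> ctr[1]=1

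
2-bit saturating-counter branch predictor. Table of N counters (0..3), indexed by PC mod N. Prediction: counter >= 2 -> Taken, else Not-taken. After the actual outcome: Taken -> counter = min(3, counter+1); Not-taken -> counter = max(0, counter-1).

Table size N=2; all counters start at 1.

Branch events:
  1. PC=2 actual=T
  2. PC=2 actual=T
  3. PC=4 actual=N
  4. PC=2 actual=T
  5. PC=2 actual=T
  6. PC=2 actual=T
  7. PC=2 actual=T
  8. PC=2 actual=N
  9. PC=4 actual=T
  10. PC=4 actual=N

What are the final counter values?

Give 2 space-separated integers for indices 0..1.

Ev 1: PC=2 idx=0 pred=N actual=T -> ctr[0]=2
Ev 2: PC=2 idx=0 pred=T actual=T -> ctr[0]=3
Ev 3: PC=4 idx=0 pred=T actual=N -> ctr[0]=2
Ev 4: PC=2 idx=0 pred=T actual=T -> ctr[0]=3
Ev 5: PC=2 idx=0 pred=T actual=T -> ctr[0]=3
Ev 6: PC=2 idx=0 pred=T actual=T -> ctr[0]=3
Ev 7: PC=2 idx=0 pred=T actual=T -> ctr[0]=3
Ev 8: PC=2 idx=0 pred=T actual=N -> ctr[0]=2
Ev 9: PC=4 idx=0 pred=T actual=T -> ctr[0]=3
Ev 10: PC=4 idx=0 pred=T actual=N -> ctr[0]=2

Answer: 2 1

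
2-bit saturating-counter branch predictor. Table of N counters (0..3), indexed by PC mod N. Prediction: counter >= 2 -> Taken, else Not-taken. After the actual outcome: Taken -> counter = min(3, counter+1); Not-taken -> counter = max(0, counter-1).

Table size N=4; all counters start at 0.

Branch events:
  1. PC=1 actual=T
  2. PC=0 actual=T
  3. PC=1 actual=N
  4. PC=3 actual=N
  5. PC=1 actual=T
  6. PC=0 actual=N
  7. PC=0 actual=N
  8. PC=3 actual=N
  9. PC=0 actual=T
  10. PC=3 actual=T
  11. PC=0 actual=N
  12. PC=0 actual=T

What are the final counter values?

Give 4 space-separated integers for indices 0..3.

Ev 1: PC=1 idx=1 pred=N actual=T -> ctr[1]=1
Ev 2: PC=0 idx=0 pred=N actual=T -> ctr[0]=1
Ev 3: PC=1 idx=1 pred=N actual=N -> ctr[1]=0
Ev 4: PC=3 idx=3 pred=N actual=N -> ctr[3]=0
Ev 5: PC=1 idx=1 pred=N actual=T -> ctr[1]=1
Ev 6: PC=0 idx=0 pred=N actual=N -> ctr[0]=0
Ev 7: PC=0 idx=0 pred=N actual=N -> ctr[0]=0
Ev 8: PC=3 idx=3 pred=N actual=N -> ctr[3]=0
Ev 9: PC=0 idx=0 pred=N actual=T -> ctr[0]=1
Ev 10: PC=3 idx=3 pred=N actual=T -> ctr[3]=1
Ev 11: PC=0 idx=0 pred=N actual=N -> ctr[0]=0
Ev 12: PC=0 idx=0 pred=N actual=T -> ctr[0]=1

Answer: 1 1 0 1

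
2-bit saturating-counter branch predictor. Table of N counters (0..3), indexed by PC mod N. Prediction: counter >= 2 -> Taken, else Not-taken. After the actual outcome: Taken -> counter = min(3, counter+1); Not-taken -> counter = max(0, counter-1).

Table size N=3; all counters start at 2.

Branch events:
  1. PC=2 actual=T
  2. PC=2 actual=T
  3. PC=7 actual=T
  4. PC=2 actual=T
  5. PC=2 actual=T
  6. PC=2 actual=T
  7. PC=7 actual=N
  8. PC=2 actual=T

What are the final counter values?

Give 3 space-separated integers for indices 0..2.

Answer: 2 2 3

Derivation:
Ev 1: PC=2 idx=2 pred=T actual=T -> ctr[2]=3
Ev 2: PC=2 idx=2 pred=T actual=T -> ctr[2]=3
Ev 3: PC=7 idx=1 pred=T actual=T -> ctr[1]=3
Ev 4: PC=2 idx=2 pred=T actual=T -> ctr[2]=3
Ev 5: PC=2 idx=2 pred=T actual=T -> ctr[2]=3
Ev 6: PC=2 idx=2 pred=T actual=T -> ctr[2]=3
Ev 7: PC=7 idx=1 pred=T actual=N -> ctr[1]=2
Ev 8: PC=2 idx=2 pred=T actual=T -> ctr[2]=3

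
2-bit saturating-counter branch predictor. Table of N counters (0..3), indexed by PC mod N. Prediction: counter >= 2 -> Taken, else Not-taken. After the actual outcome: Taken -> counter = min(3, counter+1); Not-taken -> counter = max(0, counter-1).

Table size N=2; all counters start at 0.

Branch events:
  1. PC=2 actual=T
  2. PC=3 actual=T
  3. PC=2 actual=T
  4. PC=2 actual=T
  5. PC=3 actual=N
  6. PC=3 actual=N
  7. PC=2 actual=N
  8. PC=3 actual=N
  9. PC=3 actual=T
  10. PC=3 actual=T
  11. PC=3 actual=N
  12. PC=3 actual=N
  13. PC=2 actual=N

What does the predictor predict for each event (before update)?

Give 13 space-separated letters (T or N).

Ev 1: PC=2 idx=0 pred=N actual=T -> ctr[0]=1
Ev 2: PC=3 idx=1 pred=N actual=T -> ctr[1]=1
Ev 3: PC=2 idx=0 pred=N actual=T -> ctr[0]=2
Ev 4: PC=2 idx=0 pred=T actual=T -> ctr[0]=3
Ev 5: PC=3 idx=1 pred=N actual=N -> ctr[1]=0
Ev 6: PC=3 idx=1 pred=N actual=N -> ctr[1]=0
Ev 7: PC=2 idx=0 pred=T actual=N -> ctr[0]=2
Ev 8: PC=3 idx=1 pred=N actual=N -> ctr[1]=0
Ev 9: PC=3 idx=1 pred=N actual=T -> ctr[1]=1
Ev 10: PC=3 idx=1 pred=N actual=T -> ctr[1]=2
Ev 11: PC=3 idx=1 pred=T actual=N -> ctr[1]=1
Ev 12: PC=3 idx=1 pred=N actual=N -> ctr[1]=0
Ev 13: PC=2 idx=0 pred=T actual=N -> ctr[0]=1

Answer: N N N T N N T N N N T N T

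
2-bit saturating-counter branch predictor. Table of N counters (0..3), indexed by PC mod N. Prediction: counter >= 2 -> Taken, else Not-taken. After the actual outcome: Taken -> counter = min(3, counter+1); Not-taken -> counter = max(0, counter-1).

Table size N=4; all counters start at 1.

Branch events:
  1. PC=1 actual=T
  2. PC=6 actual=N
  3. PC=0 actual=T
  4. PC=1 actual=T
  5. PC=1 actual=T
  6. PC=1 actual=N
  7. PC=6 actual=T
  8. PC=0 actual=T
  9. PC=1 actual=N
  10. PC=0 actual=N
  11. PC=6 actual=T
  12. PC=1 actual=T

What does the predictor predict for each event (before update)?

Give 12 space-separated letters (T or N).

Ev 1: PC=1 idx=1 pred=N actual=T -> ctr[1]=2
Ev 2: PC=6 idx=2 pred=N actual=N -> ctr[2]=0
Ev 3: PC=0 idx=0 pred=N actual=T -> ctr[0]=2
Ev 4: PC=1 idx=1 pred=T actual=T -> ctr[1]=3
Ev 5: PC=1 idx=1 pred=T actual=T -> ctr[1]=3
Ev 6: PC=1 idx=1 pred=T actual=N -> ctr[1]=2
Ev 7: PC=6 idx=2 pred=N actual=T -> ctr[2]=1
Ev 8: PC=0 idx=0 pred=T actual=T -> ctr[0]=3
Ev 9: PC=1 idx=1 pred=T actual=N -> ctr[1]=1
Ev 10: PC=0 idx=0 pred=T actual=N -> ctr[0]=2
Ev 11: PC=6 idx=2 pred=N actual=T -> ctr[2]=2
Ev 12: PC=1 idx=1 pred=N actual=T -> ctr[1]=2

Answer: N N N T T T N T T T N N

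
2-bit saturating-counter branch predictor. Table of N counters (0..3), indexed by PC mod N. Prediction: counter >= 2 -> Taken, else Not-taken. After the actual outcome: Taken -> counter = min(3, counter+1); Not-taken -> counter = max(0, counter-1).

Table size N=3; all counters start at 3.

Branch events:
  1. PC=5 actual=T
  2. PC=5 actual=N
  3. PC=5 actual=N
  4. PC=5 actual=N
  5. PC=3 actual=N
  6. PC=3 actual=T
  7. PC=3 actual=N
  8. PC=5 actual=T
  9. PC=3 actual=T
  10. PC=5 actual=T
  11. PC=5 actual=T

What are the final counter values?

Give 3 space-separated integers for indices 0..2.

Ev 1: PC=5 idx=2 pred=T actual=T -> ctr[2]=3
Ev 2: PC=5 idx=2 pred=T actual=N -> ctr[2]=2
Ev 3: PC=5 idx=2 pred=T actual=N -> ctr[2]=1
Ev 4: PC=5 idx=2 pred=N actual=N -> ctr[2]=0
Ev 5: PC=3 idx=0 pred=T actual=N -> ctr[0]=2
Ev 6: PC=3 idx=0 pred=T actual=T -> ctr[0]=3
Ev 7: PC=3 idx=0 pred=T actual=N -> ctr[0]=2
Ev 8: PC=5 idx=2 pred=N actual=T -> ctr[2]=1
Ev 9: PC=3 idx=0 pred=T actual=T -> ctr[0]=3
Ev 10: PC=5 idx=2 pred=N actual=T -> ctr[2]=2
Ev 11: PC=5 idx=2 pred=T actual=T -> ctr[2]=3

Answer: 3 3 3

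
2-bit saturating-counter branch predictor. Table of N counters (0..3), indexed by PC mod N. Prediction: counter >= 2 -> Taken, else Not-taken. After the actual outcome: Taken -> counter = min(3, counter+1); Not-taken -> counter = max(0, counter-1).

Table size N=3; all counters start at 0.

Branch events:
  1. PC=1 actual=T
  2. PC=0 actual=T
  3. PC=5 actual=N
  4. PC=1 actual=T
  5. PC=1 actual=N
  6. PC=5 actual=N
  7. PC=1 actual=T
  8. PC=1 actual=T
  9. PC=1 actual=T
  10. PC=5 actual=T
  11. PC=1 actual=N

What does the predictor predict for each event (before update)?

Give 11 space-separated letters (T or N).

Answer: N N N N T N N T T N T

Derivation:
Ev 1: PC=1 idx=1 pred=N actual=T -> ctr[1]=1
Ev 2: PC=0 idx=0 pred=N actual=T -> ctr[0]=1
Ev 3: PC=5 idx=2 pred=N actual=N -> ctr[2]=0
Ev 4: PC=1 idx=1 pred=N actual=T -> ctr[1]=2
Ev 5: PC=1 idx=1 pred=T actual=N -> ctr[1]=1
Ev 6: PC=5 idx=2 pred=N actual=N -> ctr[2]=0
Ev 7: PC=1 idx=1 pred=N actual=T -> ctr[1]=2
Ev 8: PC=1 idx=1 pred=T actual=T -> ctr[1]=3
Ev 9: PC=1 idx=1 pred=T actual=T -> ctr[1]=3
Ev 10: PC=5 idx=2 pred=N actual=T -> ctr[2]=1
Ev 11: PC=1 idx=1 pred=T actual=N -> ctr[1]=2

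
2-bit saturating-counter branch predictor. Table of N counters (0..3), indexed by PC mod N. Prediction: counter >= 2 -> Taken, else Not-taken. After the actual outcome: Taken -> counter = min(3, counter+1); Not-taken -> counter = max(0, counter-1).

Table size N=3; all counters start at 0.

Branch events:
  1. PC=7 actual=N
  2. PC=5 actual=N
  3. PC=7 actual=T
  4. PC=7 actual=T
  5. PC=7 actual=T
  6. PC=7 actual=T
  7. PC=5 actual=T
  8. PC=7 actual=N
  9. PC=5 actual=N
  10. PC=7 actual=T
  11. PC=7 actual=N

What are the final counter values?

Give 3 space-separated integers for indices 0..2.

Ev 1: PC=7 idx=1 pred=N actual=N -> ctr[1]=0
Ev 2: PC=5 idx=2 pred=N actual=N -> ctr[2]=0
Ev 3: PC=7 idx=1 pred=N actual=T -> ctr[1]=1
Ev 4: PC=7 idx=1 pred=N actual=T -> ctr[1]=2
Ev 5: PC=7 idx=1 pred=T actual=T -> ctr[1]=3
Ev 6: PC=7 idx=1 pred=T actual=T -> ctr[1]=3
Ev 7: PC=5 idx=2 pred=N actual=T -> ctr[2]=1
Ev 8: PC=7 idx=1 pred=T actual=N -> ctr[1]=2
Ev 9: PC=5 idx=2 pred=N actual=N -> ctr[2]=0
Ev 10: PC=7 idx=1 pred=T actual=T -> ctr[1]=3
Ev 11: PC=7 idx=1 pred=T actual=N -> ctr[1]=2

Answer: 0 2 0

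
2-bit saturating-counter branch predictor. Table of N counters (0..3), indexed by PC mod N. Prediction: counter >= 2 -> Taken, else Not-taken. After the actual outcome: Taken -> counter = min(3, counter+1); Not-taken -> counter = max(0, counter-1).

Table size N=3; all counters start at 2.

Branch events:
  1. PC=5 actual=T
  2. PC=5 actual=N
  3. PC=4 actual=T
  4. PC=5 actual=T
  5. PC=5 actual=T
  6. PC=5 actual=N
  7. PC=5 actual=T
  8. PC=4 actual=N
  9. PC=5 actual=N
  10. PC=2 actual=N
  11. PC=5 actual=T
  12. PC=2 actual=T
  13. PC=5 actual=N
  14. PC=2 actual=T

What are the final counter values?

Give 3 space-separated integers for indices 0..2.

Ev 1: PC=5 idx=2 pred=T actual=T -> ctr[2]=3
Ev 2: PC=5 idx=2 pred=T actual=N -> ctr[2]=2
Ev 3: PC=4 idx=1 pred=T actual=T -> ctr[1]=3
Ev 4: PC=5 idx=2 pred=T actual=T -> ctr[2]=3
Ev 5: PC=5 idx=2 pred=T actual=T -> ctr[2]=3
Ev 6: PC=5 idx=2 pred=T actual=N -> ctr[2]=2
Ev 7: PC=5 idx=2 pred=T actual=T -> ctr[2]=3
Ev 8: PC=4 idx=1 pred=T actual=N -> ctr[1]=2
Ev 9: PC=5 idx=2 pred=T actual=N -> ctr[2]=2
Ev 10: PC=2 idx=2 pred=T actual=N -> ctr[2]=1
Ev 11: PC=5 idx=2 pred=N actual=T -> ctr[2]=2
Ev 12: PC=2 idx=2 pred=T actual=T -> ctr[2]=3
Ev 13: PC=5 idx=2 pred=T actual=N -> ctr[2]=2
Ev 14: PC=2 idx=2 pred=T actual=T -> ctr[2]=3

Answer: 2 2 3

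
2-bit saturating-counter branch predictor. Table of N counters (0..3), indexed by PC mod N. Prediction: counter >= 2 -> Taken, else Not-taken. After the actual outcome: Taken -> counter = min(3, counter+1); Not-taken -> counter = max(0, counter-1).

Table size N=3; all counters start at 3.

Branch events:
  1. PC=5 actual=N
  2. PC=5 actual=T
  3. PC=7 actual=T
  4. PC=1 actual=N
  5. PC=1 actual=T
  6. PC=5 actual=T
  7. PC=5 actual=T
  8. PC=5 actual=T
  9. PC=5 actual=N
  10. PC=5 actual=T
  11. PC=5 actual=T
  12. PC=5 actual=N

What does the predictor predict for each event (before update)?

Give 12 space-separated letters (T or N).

Ev 1: PC=5 idx=2 pred=T actual=N -> ctr[2]=2
Ev 2: PC=5 idx=2 pred=T actual=T -> ctr[2]=3
Ev 3: PC=7 idx=1 pred=T actual=T -> ctr[1]=3
Ev 4: PC=1 idx=1 pred=T actual=N -> ctr[1]=2
Ev 5: PC=1 idx=1 pred=T actual=T -> ctr[1]=3
Ev 6: PC=5 idx=2 pred=T actual=T -> ctr[2]=3
Ev 7: PC=5 idx=2 pred=T actual=T -> ctr[2]=3
Ev 8: PC=5 idx=2 pred=T actual=T -> ctr[2]=3
Ev 9: PC=5 idx=2 pred=T actual=N -> ctr[2]=2
Ev 10: PC=5 idx=2 pred=T actual=T -> ctr[2]=3
Ev 11: PC=5 idx=2 pred=T actual=T -> ctr[2]=3
Ev 12: PC=5 idx=2 pred=T actual=N -> ctr[2]=2

Answer: T T T T T T T T T T T T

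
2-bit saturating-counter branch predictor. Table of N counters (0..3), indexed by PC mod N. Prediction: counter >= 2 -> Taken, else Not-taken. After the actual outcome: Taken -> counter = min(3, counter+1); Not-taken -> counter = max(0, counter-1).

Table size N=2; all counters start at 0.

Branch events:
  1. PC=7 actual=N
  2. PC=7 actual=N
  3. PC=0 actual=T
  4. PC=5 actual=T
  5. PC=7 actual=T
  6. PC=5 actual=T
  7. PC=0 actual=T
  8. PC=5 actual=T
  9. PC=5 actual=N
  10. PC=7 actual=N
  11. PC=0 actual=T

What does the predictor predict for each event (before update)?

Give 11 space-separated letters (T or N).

Ev 1: PC=7 idx=1 pred=N actual=N -> ctr[1]=0
Ev 2: PC=7 idx=1 pred=N actual=N -> ctr[1]=0
Ev 3: PC=0 idx=0 pred=N actual=T -> ctr[0]=1
Ev 4: PC=5 idx=1 pred=N actual=T -> ctr[1]=1
Ev 5: PC=7 idx=1 pred=N actual=T -> ctr[1]=2
Ev 6: PC=5 idx=1 pred=T actual=T -> ctr[1]=3
Ev 7: PC=0 idx=0 pred=N actual=T -> ctr[0]=2
Ev 8: PC=5 idx=1 pred=T actual=T -> ctr[1]=3
Ev 9: PC=5 idx=1 pred=T actual=N -> ctr[1]=2
Ev 10: PC=7 idx=1 pred=T actual=N -> ctr[1]=1
Ev 11: PC=0 idx=0 pred=T actual=T -> ctr[0]=3

Answer: N N N N N T N T T T T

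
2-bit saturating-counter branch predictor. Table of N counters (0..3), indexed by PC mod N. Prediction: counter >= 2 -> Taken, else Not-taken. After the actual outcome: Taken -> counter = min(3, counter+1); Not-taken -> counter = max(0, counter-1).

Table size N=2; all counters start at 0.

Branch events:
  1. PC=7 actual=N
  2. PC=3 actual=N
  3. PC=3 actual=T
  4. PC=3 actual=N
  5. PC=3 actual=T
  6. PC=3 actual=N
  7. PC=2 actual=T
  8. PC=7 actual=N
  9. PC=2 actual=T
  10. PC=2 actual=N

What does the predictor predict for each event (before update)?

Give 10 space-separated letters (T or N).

Answer: N N N N N N N N N T

Derivation:
Ev 1: PC=7 idx=1 pred=N actual=N -> ctr[1]=0
Ev 2: PC=3 idx=1 pred=N actual=N -> ctr[1]=0
Ev 3: PC=3 idx=1 pred=N actual=T -> ctr[1]=1
Ev 4: PC=3 idx=1 pred=N actual=N -> ctr[1]=0
Ev 5: PC=3 idx=1 pred=N actual=T -> ctr[1]=1
Ev 6: PC=3 idx=1 pred=N actual=N -> ctr[1]=0
Ev 7: PC=2 idx=0 pred=N actual=T -> ctr[0]=1
Ev 8: PC=7 idx=1 pred=N actual=N -> ctr[1]=0
Ev 9: PC=2 idx=0 pred=N actual=T -> ctr[0]=2
Ev 10: PC=2 idx=0 pred=T actual=N -> ctr[0]=1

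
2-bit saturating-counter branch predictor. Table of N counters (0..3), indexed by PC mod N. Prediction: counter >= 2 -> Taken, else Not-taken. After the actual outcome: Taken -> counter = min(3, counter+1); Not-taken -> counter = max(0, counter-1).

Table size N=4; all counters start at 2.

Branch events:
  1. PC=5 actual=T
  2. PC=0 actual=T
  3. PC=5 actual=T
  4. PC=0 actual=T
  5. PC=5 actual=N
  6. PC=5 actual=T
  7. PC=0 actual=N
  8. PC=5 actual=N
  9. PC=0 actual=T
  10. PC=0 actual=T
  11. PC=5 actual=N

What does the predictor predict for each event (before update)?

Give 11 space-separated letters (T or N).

Answer: T T T T T T T T T T T

Derivation:
Ev 1: PC=5 idx=1 pred=T actual=T -> ctr[1]=3
Ev 2: PC=0 idx=0 pred=T actual=T -> ctr[0]=3
Ev 3: PC=5 idx=1 pred=T actual=T -> ctr[1]=3
Ev 4: PC=0 idx=0 pred=T actual=T -> ctr[0]=3
Ev 5: PC=5 idx=1 pred=T actual=N -> ctr[1]=2
Ev 6: PC=5 idx=1 pred=T actual=T -> ctr[1]=3
Ev 7: PC=0 idx=0 pred=T actual=N -> ctr[0]=2
Ev 8: PC=5 idx=1 pred=T actual=N -> ctr[1]=2
Ev 9: PC=0 idx=0 pred=T actual=T -> ctr[0]=3
Ev 10: PC=0 idx=0 pred=T actual=T -> ctr[0]=3
Ev 11: PC=5 idx=1 pred=T actual=N -> ctr[1]=1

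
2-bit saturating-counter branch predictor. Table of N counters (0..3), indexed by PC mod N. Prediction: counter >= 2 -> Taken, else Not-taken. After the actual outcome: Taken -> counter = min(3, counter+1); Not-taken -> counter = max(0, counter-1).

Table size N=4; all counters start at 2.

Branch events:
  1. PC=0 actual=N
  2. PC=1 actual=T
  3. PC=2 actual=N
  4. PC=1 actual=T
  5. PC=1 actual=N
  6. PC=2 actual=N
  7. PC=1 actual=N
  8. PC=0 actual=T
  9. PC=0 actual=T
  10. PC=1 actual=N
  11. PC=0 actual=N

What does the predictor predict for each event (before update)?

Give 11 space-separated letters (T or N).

Answer: T T T T T N T N T N T

Derivation:
Ev 1: PC=0 idx=0 pred=T actual=N -> ctr[0]=1
Ev 2: PC=1 idx=1 pred=T actual=T -> ctr[1]=3
Ev 3: PC=2 idx=2 pred=T actual=N -> ctr[2]=1
Ev 4: PC=1 idx=1 pred=T actual=T -> ctr[1]=3
Ev 5: PC=1 idx=1 pred=T actual=N -> ctr[1]=2
Ev 6: PC=2 idx=2 pred=N actual=N -> ctr[2]=0
Ev 7: PC=1 idx=1 pred=T actual=N -> ctr[1]=1
Ev 8: PC=0 idx=0 pred=N actual=T -> ctr[0]=2
Ev 9: PC=0 idx=0 pred=T actual=T -> ctr[0]=3
Ev 10: PC=1 idx=1 pred=N actual=N -> ctr[1]=0
Ev 11: PC=0 idx=0 pred=T actual=N -> ctr[0]=2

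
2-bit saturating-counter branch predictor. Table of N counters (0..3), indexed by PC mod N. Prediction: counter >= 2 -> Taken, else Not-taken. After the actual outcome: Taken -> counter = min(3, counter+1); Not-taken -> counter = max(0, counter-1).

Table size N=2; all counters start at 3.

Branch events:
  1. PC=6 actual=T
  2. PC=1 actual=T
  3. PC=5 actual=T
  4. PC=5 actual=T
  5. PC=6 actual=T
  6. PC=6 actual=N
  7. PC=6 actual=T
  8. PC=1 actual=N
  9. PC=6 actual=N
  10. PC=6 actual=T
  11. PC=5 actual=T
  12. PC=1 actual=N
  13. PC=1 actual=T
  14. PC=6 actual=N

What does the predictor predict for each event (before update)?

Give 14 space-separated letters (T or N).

Ev 1: PC=6 idx=0 pred=T actual=T -> ctr[0]=3
Ev 2: PC=1 idx=1 pred=T actual=T -> ctr[1]=3
Ev 3: PC=5 idx=1 pred=T actual=T -> ctr[1]=3
Ev 4: PC=5 idx=1 pred=T actual=T -> ctr[1]=3
Ev 5: PC=6 idx=0 pred=T actual=T -> ctr[0]=3
Ev 6: PC=6 idx=0 pred=T actual=N -> ctr[0]=2
Ev 7: PC=6 idx=0 pred=T actual=T -> ctr[0]=3
Ev 8: PC=1 idx=1 pred=T actual=N -> ctr[1]=2
Ev 9: PC=6 idx=0 pred=T actual=N -> ctr[0]=2
Ev 10: PC=6 idx=0 pred=T actual=T -> ctr[0]=3
Ev 11: PC=5 idx=1 pred=T actual=T -> ctr[1]=3
Ev 12: PC=1 idx=1 pred=T actual=N -> ctr[1]=2
Ev 13: PC=1 idx=1 pred=T actual=T -> ctr[1]=3
Ev 14: PC=6 idx=0 pred=T actual=N -> ctr[0]=2

Answer: T T T T T T T T T T T T T T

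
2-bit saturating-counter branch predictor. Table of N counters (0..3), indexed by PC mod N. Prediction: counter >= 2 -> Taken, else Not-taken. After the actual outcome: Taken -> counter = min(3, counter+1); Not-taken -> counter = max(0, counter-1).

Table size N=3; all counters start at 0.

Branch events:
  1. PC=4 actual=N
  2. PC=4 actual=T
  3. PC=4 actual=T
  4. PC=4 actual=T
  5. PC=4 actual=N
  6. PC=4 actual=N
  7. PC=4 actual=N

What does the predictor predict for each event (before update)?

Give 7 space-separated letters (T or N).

Answer: N N N T T T N

Derivation:
Ev 1: PC=4 idx=1 pred=N actual=N -> ctr[1]=0
Ev 2: PC=4 idx=1 pred=N actual=T -> ctr[1]=1
Ev 3: PC=4 idx=1 pred=N actual=T -> ctr[1]=2
Ev 4: PC=4 idx=1 pred=T actual=T -> ctr[1]=3
Ev 5: PC=4 idx=1 pred=T actual=N -> ctr[1]=2
Ev 6: PC=4 idx=1 pred=T actual=N -> ctr[1]=1
Ev 7: PC=4 idx=1 pred=N actual=N -> ctr[1]=0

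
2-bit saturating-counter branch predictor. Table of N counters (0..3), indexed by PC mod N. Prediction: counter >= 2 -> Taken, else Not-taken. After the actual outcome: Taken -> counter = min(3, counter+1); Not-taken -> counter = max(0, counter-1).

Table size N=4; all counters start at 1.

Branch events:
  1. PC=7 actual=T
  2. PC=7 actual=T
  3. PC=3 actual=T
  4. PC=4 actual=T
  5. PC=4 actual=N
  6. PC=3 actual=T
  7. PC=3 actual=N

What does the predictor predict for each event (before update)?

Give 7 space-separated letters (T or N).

Ev 1: PC=7 idx=3 pred=N actual=T -> ctr[3]=2
Ev 2: PC=7 idx=3 pred=T actual=T -> ctr[3]=3
Ev 3: PC=3 idx=3 pred=T actual=T -> ctr[3]=3
Ev 4: PC=4 idx=0 pred=N actual=T -> ctr[0]=2
Ev 5: PC=4 idx=0 pred=T actual=N -> ctr[0]=1
Ev 6: PC=3 idx=3 pred=T actual=T -> ctr[3]=3
Ev 7: PC=3 idx=3 pred=T actual=N -> ctr[3]=2

Answer: N T T N T T T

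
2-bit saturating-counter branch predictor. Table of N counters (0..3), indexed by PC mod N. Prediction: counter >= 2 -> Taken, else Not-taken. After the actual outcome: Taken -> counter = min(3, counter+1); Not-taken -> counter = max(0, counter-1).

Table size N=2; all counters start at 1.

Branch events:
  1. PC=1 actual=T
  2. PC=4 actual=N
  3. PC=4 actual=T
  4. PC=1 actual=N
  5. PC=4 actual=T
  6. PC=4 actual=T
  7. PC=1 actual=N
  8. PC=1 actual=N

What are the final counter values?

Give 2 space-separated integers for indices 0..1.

Ev 1: PC=1 idx=1 pred=N actual=T -> ctr[1]=2
Ev 2: PC=4 idx=0 pred=N actual=N -> ctr[0]=0
Ev 3: PC=4 idx=0 pred=N actual=T -> ctr[0]=1
Ev 4: PC=1 idx=1 pred=T actual=N -> ctr[1]=1
Ev 5: PC=4 idx=0 pred=N actual=T -> ctr[0]=2
Ev 6: PC=4 idx=0 pred=T actual=T -> ctr[0]=3
Ev 7: PC=1 idx=1 pred=N actual=N -> ctr[1]=0
Ev 8: PC=1 idx=1 pred=N actual=N -> ctr[1]=0

Answer: 3 0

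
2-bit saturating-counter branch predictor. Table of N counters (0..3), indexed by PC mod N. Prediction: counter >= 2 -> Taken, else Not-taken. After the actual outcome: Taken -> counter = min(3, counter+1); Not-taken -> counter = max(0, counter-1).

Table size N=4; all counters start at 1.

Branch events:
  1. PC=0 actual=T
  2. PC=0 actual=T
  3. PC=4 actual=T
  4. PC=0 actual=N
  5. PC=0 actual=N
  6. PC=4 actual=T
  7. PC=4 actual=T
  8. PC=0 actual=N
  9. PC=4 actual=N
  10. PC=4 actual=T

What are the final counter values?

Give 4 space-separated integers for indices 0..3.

Ev 1: PC=0 idx=0 pred=N actual=T -> ctr[0]=2
Ev 2: PC=0 idx=0 pred=T actual=T -> ctr[0]=3
Ev 3: PC=4 idx=0 pred=T actual=T -> ctr[0]=3
Ev 4: PC=0 idx=0 pred=T actual=N -> ctr[0]=2
Ev 5: PC=0 idx=0 pred=T actual=N -> ctr[0]=1
Ev 6: PC=4 idx=0 pred=N actual=T -> ctr[0]=2
Ev 7: PC=4 idx=0 pred=T actual=T -> ctr[0]=3
Ev 8: PC=0 idx=0 pred=T actual=N -> ctr[0]=2
Ev 9: PC=4 idx=0 pred=T actual=N -> ctr[0]=1
Ev 10: PC=4 idx=0 pred=N actual=T -> ctr[0]=2

Answer: 2 1 1 1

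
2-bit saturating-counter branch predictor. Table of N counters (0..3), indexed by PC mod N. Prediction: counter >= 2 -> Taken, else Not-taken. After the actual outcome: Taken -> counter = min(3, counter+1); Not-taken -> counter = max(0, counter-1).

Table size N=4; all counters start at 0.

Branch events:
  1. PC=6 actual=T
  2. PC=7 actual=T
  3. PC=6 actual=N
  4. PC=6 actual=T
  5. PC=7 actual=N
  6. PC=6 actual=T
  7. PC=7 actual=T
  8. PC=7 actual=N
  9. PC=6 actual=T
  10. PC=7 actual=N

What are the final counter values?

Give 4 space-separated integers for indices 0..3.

Ev 1: PC=6 idx=2 pred=N actual=T -> ctr[2]=1
Ev 2: PC=7 idx=3 pred=N actual=T -> ctr[3]=1
Ev 3: PC=6 idx=2 pred=N actual=N -> ctr[2]=0
Ev 4: PC=6 idx=2 pred=N actual=T -> ctr[2]=1
Ev 5: PC=7 idx=3 pred=N actual=N -> ctr[3]=0
Ev 6: PC=6 idx=2 pred=N actual=T -> ctr[2]=2
Ev 7: PC=7 idx=3 pred=N actual=T -> ctr[3]=1
Ev 8: PC=7 idx=3 pred=N actual=N -> ctr[3]=0
Ev 9: PC=6 idx=2 pred=T actual=T -> ctr[2]=3
Ev 10: PC=7 idx=3 pred=N actual=N -> ctr[3]=0

Answer: 0 0 3 0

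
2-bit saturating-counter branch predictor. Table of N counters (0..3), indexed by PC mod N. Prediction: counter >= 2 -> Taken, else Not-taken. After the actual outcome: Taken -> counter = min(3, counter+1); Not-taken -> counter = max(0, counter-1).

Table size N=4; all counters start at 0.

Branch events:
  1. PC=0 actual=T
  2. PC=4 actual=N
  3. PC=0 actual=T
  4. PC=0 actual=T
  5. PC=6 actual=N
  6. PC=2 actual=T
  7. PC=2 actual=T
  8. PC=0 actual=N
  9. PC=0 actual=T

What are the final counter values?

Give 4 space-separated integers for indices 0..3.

Answer: 2 0 2 0

Derivation:
Ev 1: PC=0 idx=0 pred=N actual=T -> ctr[0]=1
Ev 2: PC=4 idx=0 pred=N actual=N -> ctr[0]=0
Ev 3: PC=0 idx=0 pred=N actual=T -> ctr[0]=1
Ev 4: PC=0 idx=0 pred=N actual=T -> ctr[0]=2
Ev 5: PC=6 idx=2 pred=N actual=N -> ctr[2]=0
Ev 6: PC=2 idx=2 pred=N actual=T -> ctr[2]=1
Ev 7: PC=2 idx=2 pred=N actual=T -> ctr[2]=2
Ev 8: PC=0 idx=0 pred=T actual=N -> ctr[0]=1
Ev 9: PC=0 idx=0 pred=N actual=T -> ctr[0]=2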